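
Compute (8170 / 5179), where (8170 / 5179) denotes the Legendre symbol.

(8170 / 5179)
  = (2991 / 5179)    [8170 ≡ 2991 mod 5179]
  = -(5179 / 2991)    [QR: both ≡ 3 mod 4, sign flips]
  = -(2188 / 2991)    [5179 ≡ 2188 mod 2991]
  = -(547 / 2991)    [2991 ≡ 7 mod 8 ⇒ (2 / 2991)^2 = +1]
  = (2991 / 547)    [QR: both ≡ 3 mod 4, sign flips]
  = (256 / 547)    [2991 ≡ 256 mod 547]
  = (1 / 547)    [547 ≡ 3 mod 8 ⇒ (2 / 547)^8 = +1]
  = 1    [(1 / 547) = 1]

1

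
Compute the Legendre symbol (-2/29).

(-2/29)
  = (27/29)    [-2 ≡ 27 mod 29]
  = (29/27)    [QR: 29 ≡ 1 mod 4, sign kept]
  = (2/27)    [29 ≡ 2 mod 27]
  = -(1/27)    [27 ≡ 3 mod 8 ⇒ (2/27) = -1]
  = -1    [(1/27) = 1]

-1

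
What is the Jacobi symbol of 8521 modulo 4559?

-1

Reduce the numerator: 8521 ≡ 3962 (mod 4559), so (8521/4559) = (3962/4559).
Factor out 2: 3962 = 2·1981. Since 4559 ≡ 7 (mod 8), (2/4559) = +1. Now have (1981/4559).
1981 ≡ 1 (mod 4), so quadratic reciprocity gives (1981/4559) = (4559/1981). Reduce: 4559 ≡ 597 (mod 1981). Now have (597/1981).
597 ≡ 1 (mod 4), so quadratic reciprocity gives (597/1981) = (1981/597). Reduce: 1981 ≡ 190 (mod 597). Now have (190/597).
Factor out 2: 190 = 2·95. Since 597 ≡ 5 (mod 8), (2/597) = -1. Now have -(95/597).
597 ≡ 1 (mod 4), so quadratic reciprocity gives (95/597) = (597/95). Reduce: 597 ≡ 27 (mod 95). Now have -(27/95).
Both 27 ≡ 3 and 95 ≡ 3 (mod 4), so reciprocity gives (27/95) = -(95/27). Reduce: 95 ≡ 14 (mod 27). Now have (14/27).
Factor out 2: 14 = 2·7. Since 27 ≡ 3 (mod 8), (2/27) = -1. Now have -(7/27).
Both 7 ≡ 3 and 27 ≡ 3 (mod 4), so reciprocity gives (7/27) = -(27/7). Reduce: 27 ≡ 6 (mod 7). Now have (6/7).
Factor out 2: 6 = 2·3. Since 7 ≡ 7 (mod 8), (2/7) = +1. Now have (3/7).
Both 3 ≡ 3 and 7 ≡ 3 (mod 4), so reciprocity gives (3/7) = -(7/3). Reduce: 7 ≡ 1 (mod 3). Now have -(1/3).
(1/3) = 1. Collecting the sign factors: -1.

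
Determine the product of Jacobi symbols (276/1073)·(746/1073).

By multiplicativity, (276·746/1073) = (276/1073)·(746/1073).
First factor (276/1073):
Factor out 2: 276 = 2^2·69. Since 1073 ≡ 1 (mod 8), (2/1073) = +1, and (2/1073)^2 = +1. Now have (69/1073).
69 ≡ 1 (mod 4), so quadratic reciprocity gives (69/1073) = (1073/69). Reduce: 1073 ≡ 38 (mod 69). Now have (38/69).
Factor out 2: 38 = 2·19. Since 69 ≡ 5 (mod 8), (2/69) = -1. Now have -(19/69).
69 ≡ 1 (mod 4), so quadratic reciprocity gives (19/69) = (69/19). Reduce: 69 ≡ 12 (mod 19). Now have -(12/19).
Factor out 2: 12 = 2^2·3. Since 19 ≡ 3 (mod 8), (2/19) = -1, and (2/19)^2 = +1. Now have -(3/19).
Both 3 ≡ 3 and 19 ≡ 3 (mod 4), so reciprocity gives (3/19) = -(19/3). Reduce: 19 ≡ 1 (mod 3). Now have (1/3).
(1/3) = 1. Collecting the sign factors: 1.
Second factor (746/1073):
Factor out 2: 746 = 2·373. Since 1073 ≡ 1 (mod 8), (2/1073) = +1. Now have (373/1073).
373 ≡ 1 (mod 4), so quadratic reciprocity gives (373/1073) = (1073/373). Reduce: 1073 ≡ 327 (mod 373). Now have (327/373).
373 ≡ 1 (mod 4), so quadratic reciprocity gives (327/373) = (373/327). Reduce: 373 ≡ 46 (mod 327). Now have (46/327).
Factor out 2: 46 = 2·23. Since 327 ≡ 7 (mod 8), (2/327) = +1. Now have (23/327).
Both 23 ≡ 3 and 327 ≡ 3 (mod 4), so reciprocity gives (23/327) = -(327/23). Reduce: 327 ≡ 5 (mod 23). Now have -(5/23).
5 ≡ 1 (mod 4), so quadratic reciprocity gives (5/23) = (23/5). Reduce: 23 ≡ 3 (mod 5). Now have -(3/5).
5 ≡ 1 (mod 4), so quadratic reciprocity gives (3/5) = (5/3). Reduce: 5 ≡ 2 (mod 3). Now have -(2/3).
Factor out 2: 2 = 2. Since 3 ≡ 3 (mod 8), (2/3) = -1. Now have (1/3).
(1/3) = 1. Collecting the sign factors: 1.
Product: (1)·(1) = 1.

1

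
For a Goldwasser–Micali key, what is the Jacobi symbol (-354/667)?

(-354/667)
  = -(354/667)    [667 ≡ 3 mod 4 ⇒ (-1/667) = -1]
  = (177/667)    [667 ≡ 3 mod 8 ⇒ (2/667) = -1]
  = (667/177)    [QR: 177 ≡ 1 mod 4, sign kept]
  = (136/177)    [667 ≡ 136 mod 177]
  = (17/177)    [177 ≡ 1 mod 8 ⇒ (2/177)^3 = +1]
  = (177/17)    [QR: 17 ≡ 1 mod 4, sign kept]
  = (7/17)    [177 ≡ 7 mod 17]
  = (17/7)    [QR: 17 ≡ 1 mod 4, sign kept]
  = (3/7)    [17 ≡ 3 mod 7]
  = -(7/3)    [QR: both ≡ 3 mod 4, sign flips]
  = -(1/3)    [7 ≡ 1 mod 3]
  = -1    [(1/3) = 1]

-1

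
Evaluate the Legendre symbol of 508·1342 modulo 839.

-1

By multiplicativity, (508·1342/839) = (508/839)·(1342/839).
First factor (508/839):
(508/839)
  = (127/839)    [839 ≡ 7 mod 8 ⇒ (2/839)^2 = +1]
  = -(839/127)    [QR: both ≡ 3 mod 4, sign flips]
  = -(77/127)    [839 ≡ 77 mod 127]
  = -(127/77)    [QR: 77 ≡ 1 mod 4, sign kept]
  = -(50/77)    [127 ≡ 50 mod 77]
  = (25/77)    [77 ≡ 5 mod 8 ⇒ (2/77) = -1]
  = (77/25)    [QR: 25 ≡ 1 mod 4, sign kept]
  = (2/25)    [77 ≡ 2 mod 25]
  = (1/25)    [25 ≡ 1 mod 8 ⇒ (2/25) = +1]
  = 1    [(1/25) = 1]
Second factor (1342/839):
(1342/839)
  = (503/839)    [1342 ≡ 503 mod 839]
  = -(839/503)    [QR: both ≡ 3 mod 4, sign flips]
  = -(336/503)    [839 ≡ 336 mod 503]
  = -(21/503)    [503 ≡ 7 mod 8 ⇒ (2/503)^4 = +1]
  = -(503/21)    [QR: 21 ≡ 1 mod 4, sign kept]
  = -(20/21)    [503 ≡ 20 mod 21]
  = -(5/21)    [21 ≡ 5 mod 8 ⇒ (2/21)^2 = +1]
  = -(21/5)    [QR: 5 ≡ 1 mod 4, sign kept]
  = -(1/5)    [21 ≡ 1 mod 5]
  = -1    [(1/5) = 1]
Product: (1)·(-1) = -1.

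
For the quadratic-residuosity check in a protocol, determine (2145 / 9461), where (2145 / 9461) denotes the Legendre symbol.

-1

(2145 / 9461)
  = (9461 / 2145)    [QR: 2145 ≡ 1 mod 4, sign kept]
  = (881 / 2145)    [9461 ≡ 881 mod 2145]
  = (2145 / 881)    [QR: 881 ≡ 1 mod 4, sign kept]
  = (383 / 881)    [2145 ≡ 383 mod 881]
  = (881 / 383)    [QR: 881 ≡ 1 mod 4, sign kept]
  = (115 / 383)    [881 ≡ 115 mod 383]
  = -(383 / 115)    [QR: both ≡ 3 mod 4, sign flips]
  = -(38 / 115)    [383 ≡ 38 mod 115]
  = (19 / 115)    [115 ≡ 3 mod 8 ⇒ (2 / 115) = -1]
  = -(115 / 19)    [QR: both ≡ 3 mod 4, sign flips]
  = -(1 / 19)    [115 ≡ 1 mod 19]
  = -1    [(1 / 19) = 1]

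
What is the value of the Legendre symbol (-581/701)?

(-581/701)
  = (120/701)    [-581 ≡ 120 mod 701]
  = -(15/701)    [701 ≡ 5 mod 8 ⇒ (2/701)^3 = -1]
  = -(701/15)    [QR: 701 ≡ 1 mod 4, sign kept]
  = -(11/15)    [701 ≡ 11 mod 15]
  = (15/11)    [QR: both ≡ 3 mod 4, sign flips]
  = (4/11)    [15 ≡ 4 mod 11]
  = (1/11)    [11 ≡ 3 mod 8 ⇒ (2/11)^2 = +1]
  = 1    [(1/11) = 1]

1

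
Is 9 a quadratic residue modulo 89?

(9|89)
  = (89|9)    [QR: 9 ≡ 1 mod 4, sign kept]
  = (8|9)    [89 ≡ 8 mod 9]
  = (1|9)    [9 ≡ 1 mod 8 ⇒ (2|9)^3 = +1]
  = 1    [(1|9) = 1]
(9|89) = 1, and 89 is prime, so 9 is a quadratic residue mod 89.

yes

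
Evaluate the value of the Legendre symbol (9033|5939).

(9033|5939)
  = (3094|5939)    [9033 ≡ 3094 mod 5939]
  = -(1547|5939)    [5939 ≡ 3 mod 8 ⇒ (2|5939) = -1]
  = (5939|1547)    [QR: both ≡ 3 mod 4, sign flips]
  = (1298|1547)    [5939 ≡ 1298 mod 1547]
  = -(649|1547)    [1547 ≡ 3 mod 8 ⇒ (2|1547) = -1]
  = -(1547|649)    [QR: 649 ≡ 1 mod 4, sign kept]
  = -(249|649)    [1547 ≡ 249 mod 649]
  = -(649|249)    [QR: 249 ≡ 1 mod 4, sign kept]
  = -(151|249)    [649 ≡ 151 mod 249]
  = -(249|151)    [QR: 249 ≡ 1 mod 4, sign kept]
  = -(98|151)    [249 ≡ 98 mod 151]
  = -(49|151)    [151 ≡ 7 mod 8 ⇒ (2|151) = +1]
  = -(151|49)    [QR: 49 ≡ 1 mod 4, sign kept]
  = -(4|49)    [151 ≡ 4 mod 49]
  = -(1|49)    [49 ≡ 1 mod 8 ⇒ (2|49)^2 = +1]
  = -1    [(1|49) = 1]

-1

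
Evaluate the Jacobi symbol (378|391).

(378|391)
  = (189|391)    [391 ≡ 7 mod 8 ⇒ (2|391) = +1]
  = (391|189)    [QR: 189 ≡ 1 mod 4, sign kept]
  = (13|189)    [391 ≡ 13 mod 189]
  = (189|13)    [QR: 13 ≡ 1 mod 4, sign kept]
  = (7|13)    [189 ≡ 7 mod 13]
  = (13|7)    [QR: 13 ≡ 1 mod 4, sign kept]
  = (6|7)    [13 ≡ 6 mod 7]
  = (3|7)    [7 ≡ 7 mod 8 ⇒ (2|7) = +1]
  = -(7|3)    [QR: both ≡ 3 mod 4, sign flips]
  = -(1|3)    [7 ≡ 1 mod 3]
  = -1    [(1|3) = 1]

-1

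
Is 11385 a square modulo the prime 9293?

no

(11385/9293)
  = (2092/9293)    [11385 ≡ 2092 mod 9293]
  = (523/9293)    [9293 ≡ 5 mod 8 ⇒ (2/9293)^2 = +1]
  = (9293/523)    [QR: 9293 ≡ 1 mod 4, sign kept]
  = (402/523)    [9293 ≡ 402 mod 523]
  = -(201/523)    [523 ≡ 3 mod 8 ⇒ (2/523) = -1]
  = -(523/201)    [QR: 201 ≡ 1 mod 4, sign kept]
  = -(121/201)    [523 ≡ 121 mod 201]
  = -(201/121)    [QR: 121 ≡ 1 mod 4, sign kept]
  = -(80/121)    [201 ≡ 80 mod 121]
  = -(5/121)    [121 ≡ 1 mod 8 ⇒ (2/121)^4 = +1]
  = -(121/5)    [QR: 5 ≡ 1 mod 4, sign kept]
  = -(1/5)    [121 ≡ 1 mod 5]
  = -1    [(1/5) = 1]
(11385/9293) = -1, and 9293 is prime, so 11385 is not a quadratic residue mod 9293.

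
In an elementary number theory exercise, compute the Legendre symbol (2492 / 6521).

(2492 / 6521)
  = (623 / 6521)    [6521 ≡ 1 mod 8 ⇒ (2 / 6521)^2 = +1]
  = (6521 / 623)    [QR: 6521 ≡ 1 mod 4, sign kept]
  = (291 / 623)    [6521 ≡ 291 mod 623]
  = -(623 / 291)    [QR: both ≡ 3 mod 4, sign flips]
  = -(41 / 291)    [623 ≡ 41 mod 291]
  = -(291 / 41)    [QR: 41 ≡ 1 mod 4, sign kept]
  = -(4 / 41)    [291 ≡ 4 mod 41]
  = -(1 / 41)    [41 ≡ 1 mod 8 ⇒ (2 / 41)^2 = +1]
  = -1    [(1 / 41) = 1]

-1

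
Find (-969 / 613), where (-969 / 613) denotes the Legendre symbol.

1

(-969 / 613)
  = (257 / 613)    [-969 ≡ 257 mod 613]
  = (613 / 257)    [QR: 257 ≡ 1 mod 4, sign kept]
  = (99 / 257)    [613 ≡ 99 mod 257]
  = (257 / 99)    [QR: 257 ≡ 1 mod 4, sign kept]
  = (59 / 99)    [257 ≡ 59 mod 99]
  = -(99 / 59)    [QR: both ≡ 3 mod 4, sign flips]
  = -(40 / 59)    [99 ≡ 40 mod 59]
  = (5 / 59)    [59 ≡ 3 mod 8 ⇒ (2 / 59)^3 = -1]
  = (59 / 5)    [QR: 5 ≡ 1 mod 4, sign kept]
  = (4 / 5)    [59 ≡ 4 mod 5]
  = (1 / 5)    [5 ≡ 5 mod 8 ⇒ (2 / 5)^2 = +1]
  = 1    [(1 / 5) = 1]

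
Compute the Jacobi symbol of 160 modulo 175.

Factor out 2: 160 = 2^5·5. Since 175 ≡ 7 (mod 8), (2/175) = +1, and (2/175)^5 = +1. Now have (5/175).
5 ≡ 1 (mod 4), so quadratic reciprocity gives (5/175) = (175/5). Reduce: 175 ≡ 0 (mod 5). Now have (0/5).
The numerator is now 0 with denominator 5 > 1: the symbol is 0.

0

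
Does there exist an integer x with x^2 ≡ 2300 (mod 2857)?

(2300/2857)
  = (575/2857)    [2857 ≡ 1 mod 8 ⇒ (2/2857)^2 = +1]
  = (2857/575)    [QR: 2857 ≡ 1 mod 4, sign kept]
  = (557/575)    [2857 ≡ 557 mod 575]
  = (575/557)    [QR: 557 ≡ 1 mod 4, sign kept]
  = (18/557)    [575 ≡ 18 mod 557]
  = -(9/557)    [557 ≡ 5 mod 8 ⇒ (2/557) = -1]
  = -(557/9)    [QR: 9 ≡ 1 mod 4, sign kept]
  = -(8/9)    [557 ≡ 8 mod 9]
  = -(1/9)    [9 ≡ 1 mod 8 ⇒ (2/9)^3 = +1]
  = -1    [(1/9) = 1]
(2300/2857) = -1, and 2857 is prime, so 2300 is not a quadratic residue mod 2857.

no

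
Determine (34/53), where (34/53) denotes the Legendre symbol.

Factor out 2: 34 = 2·17. Since 53 ≡ 5 (mod 8), (2/53) = -1. Now have -(17/53).
17 ≡ 1 (mod 4), so quadratic reciprocity gives (17/53) = (53/17). Reduce: 53 ≡ 2 (mod 17). Now have -(2/17).
Factor out 2: 2 = 2. Since 17 ≡ 1 (mod 8), (2/17) = +1. Now have -(1/17).
(1/17) = 1. Collecting the sign factors: -1.

-1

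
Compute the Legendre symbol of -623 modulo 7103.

-1

Reduce the numerator: -623 ≡ 6480 (mod 7103), so (-623 / 7103) = (6480 / 7103).
Factor out 2: 6480 = 2^4·405. Since 7103 ≡ 7 (mod 8), (2 / 7103) = +1, and (2 / 7103)^4 = +1. Now have (405 / 7103).
405 ≡ 1 (mod 4), so quadratic reciprocity gives (405 / 7103) = (7103 / 405). Reduce: 7103 ≡ 218 (mod 405). Now have (218 / 405).
Factor out 2: 218 = 2·109. Since 405 ≡ 5 (mod 8), (2 / 405) = -1. Now have -(109 / 405).
109 ≡ 1 (mod 4), so quadratic reciprocity gives (109 / 405) = (405 / 109). Reduce: 405 ≡ 78 (mod 109). Now have -(78 / 109).
Factor out 2: 78 = 2·39. Since 109 ≡ 5 (mod 8), (2 / 109) = -1. Now have (39 / 109).
109 ≡ 1 (mod 4), so quadratic reciprocity gives (39 / 109) = (109 / 39). Reduce: 109 ≡ 31 (mod 39). Now have (31 / 39).
Both 31 ≡ 3 and 39 ≡ 3 (mod 4), so reciprocity gives (31 / 39) = -(39 / 31). Reduce: 39 ≡ 8 (mod 31). Now have -(8 / 31).
Factor out 2: 8 = 2^3. Since 31 ≡ 7 (mod 8), (2 / 31) = +1, and (2 / 31)^3 = +1. Now have -(1 / 31).
(1 / 31) = 1. Collecting the sign factors: -1.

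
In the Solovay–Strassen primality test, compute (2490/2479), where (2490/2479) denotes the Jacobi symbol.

-1

(2490/2479)
  = (11/2479)    [2490 ≡ 11 mod 2479]
  = -(2479/11)    [QR: both ≡ 3 mod 4, sign flips]
  = -(4/11)    [2479 ≡ 4 mod 11]
  = -(1/11)    [11 ≡ 3 mod 8 ⇒ (2/11)^2 = +1]
  = -1    [(1/11) = 1]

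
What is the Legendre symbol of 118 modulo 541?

(118|541)
  = -(59|541)    [541 ≡ 5 mod 8 ⇒ (2|541) = -1]
  = -(541|59)    [QR: 541 ≡ 1 mod 4, sign kept]
  = -(10|59)    [541 ≡ 10 mod 59]
  = (5|59)    [59 ≡ 3 mod 8 ⇒ (2|59) = -1]
  = (59|5)    [QR: 5 ≡ 1 mod 4, sign kept]
  = (4|5)    [59 ≡ 4 mod 5]
  = (1|5)    [5 ≡ 5 mod 8 ⇒ (2|5)^2 = +1]
  = 1    [(1|5) = 1]

1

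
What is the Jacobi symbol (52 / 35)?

1

Reduce the numerator: 52 ≡ 17 (mod 35), so (52 / 35) = (17 / 35).
17 ≡ 1 (mod 4), so quadratic reciprocity gives (17 / 35) = (35 / 17). Reduce: 35 ≡ 1 (mod 17). Now have (1 / 17).
(1 / 17) = 1. Collecting the sign factors: 1.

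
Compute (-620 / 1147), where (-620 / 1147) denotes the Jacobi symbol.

Pull out -1: (-620 / 1147) = (-1 / 1147)·(620 / 1147). Since 1147 ≡ 3 (mod 4), (-1 / 1147) = -1. Now have -(620 / 1147).
Factor out 2: 620 = 2^2·155. Since 1147 ≡ 3 (mod 8), (2 / 1147) = -1, and (2 / 1147)^2 = +1. Now have -(155 / 1147).
Both 155 ≡ 3 and 1147 ≡ 3 (mod 4), so reciprocity gives (155 / 1147) = -(1147 / 155). Reduce: 1147 ≡ 62 (mod 155). Now have (62 / 155).
Factor out 2: 62 = 2·31. Since 155 ≡ 3 (mod 8), (2 / 155) = -1. Now have -(31 / 155).
Both 31 ≡ 3 and 155 ≡ 3 (mod 4), so reciprocity gives (31 / 155) = -(155 / 31). Reduce: 155 ≡ 0 (mod 31). Now have (0 / 31).
The numerator is now 0 with denominator 31 > 1: the symbol is 0.

0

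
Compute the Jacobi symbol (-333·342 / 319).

1

By multiplicativity, (-333·342 / 319) = (-333 / 319)·(342 / 319).
First factor (-333 / 319):
Reduce the numerator: -333 ≡ 305 (mod 319), so (-333 / 319) = (305 / 319).
305 ≡ 1 (mod 4), so quadratic reciprocity gives (305 / 319) = (319 / 305). Reduce: 319 ≡ 14 (mod 305). Now have (14 / 305).
Factor out 2: 14 = 2·7. Since 305 ≡ 1 (mod 8), (2 / 305) = +1. Now have (7 / 305).
305 ≡ 1 (mod 4), so quadratic reciprocity gives (7 / 305) = (305 / 7). Reduce: 305 ≡ 4 (mod 7). Now have (4 / 7).
Factor out 2: 4 = 2^2. Since 7 ≡ 7 (mod 8), (2 / 7) = +1, and (2 / 7)^2 = +1. Now have (1 / 7).
(1 / 7) = 1. Collecting the sign factors: 1.
Second factor (342 / 319):
Reduce the numerator: 342 ≡ 23 (mod 319), so (342 / 319) = (23 / 319).
Both 23 ≡ 3 and 319 ≡ 3 (mod 4), so reciprocity gives (23 / 319) = -(319 / 23). Reduce: 319 ≡ 20 (mod 23). Now have -(20 / 23).
Factor out 2: 20 = 2^2·5. Since 23 ≡ 7 (mod 8), (2 / 23) = +1, and (2 / 23)^2 = +1. Now have -(5 / 23).
5 ≡ 1 (mod 4), so quadratic reciprocity gives (5 / 23) = (23 / 5). Reduce: 23 ≡ 3 (mod 5). Now have -(3 / 5).
5 ≡ 1 (mod 4), so quadratic reciprocity gives (3 / 5) = (5 / 3). Reduce: 5 ≡ 2 (mod 3). Now have -(2 / 3).
Factor out 2: 2 = 2. Since 3 ≡ 3 (mod 8), (2 / 3) = -1. Now have (1 / 3).
(1 / 3) = 1. Collecting the sign factors: 1.
Product: (1)·(1) = 1.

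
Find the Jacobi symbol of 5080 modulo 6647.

(5080/6647)
  = (635/6647)    [6647 ≡ 7 mod 8 ⇒ (2/6647)^3 = +1]
  = -(6647/635)    [QR: both ≡ 3 mod 4, sign flips]
  = -(297/635)    [6647 ≡ 297 mod 635]
  = -(635/297)    [QR: 297 ≡ 1 mod 4, sign kept]
  = -(41/297)    [635 ≡ 41 mod 297]
  = -(297/41)    [QR: 41 ≡ 1 mod 4, sign kept]
  = -(10/41)    [297 ≡ 10 mod 41]
  = -(5/41)    [41 ≡ 1 mod 8 ⇒ (2/41) = +1]
  = -(41/5)    [QR: 5 ≡ 1 mod 4, sign kept]
  = -(1/5)    [41 ≡ 1 mod 5]
  = -1    [(1/5) = 1]

-1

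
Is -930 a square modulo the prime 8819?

yes

Reduce the numerator: -930 ≡ 7889 (mod 8819), so (-930|8819) = (7889|8819).
7889 ≡ 1 (mod 4), so quadratic reciprocity gives (7889|8819) = (8819|7889). Reduce: 8819 ≡ 930 (mod 7889). Now have (930|7889).
Factor out 2: 930 = 2·465. Since 7889 ≡ 1 (mod 8), (2|7889) = +1. Now have (465|7889).
465 ≡ 1 (mod 4), so quadratic reciprocity gives (465|7889) = (7889|465). Reduce: 7889 ≡ 449 (mod 465). Now have (449|465).
449 ≡ 1 (mod 4), so quadratic reciprocity gives (449|465) = (465|449). Reduce: 465 ≡ 16 (mod 449). Now have (16|449).
Factor out 2: 16 = 2^4. Since 449 ≡ 1 (mod 8), (2|449) = +1, and (2|449)^4 = +1. Now have (1|449).
(1|449) = 1. Collecting the sign factors: 1.
(-930|8819) = 1, and 8819 is prime, so -930 is a quadratic residue mod 8819.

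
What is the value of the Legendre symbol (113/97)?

1

Reduce the numerator: 113 ≡ 16 (mod 97), so (113/97) = (16/97).
Factor out 2: 16 = 2^4. Since 97 ≡ 1 (mod 8), (2/97) = +1, and (2/97)^4 = +1. Now have (1/97).
(1/97) = 1. Collecting the sign factors: 1.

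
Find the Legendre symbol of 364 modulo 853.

1

Factor out 2: 364 = 2^2·91. Since 853 ≡ 5 (mod 8), (2|853) = -1, and (2|853)^2 = +1. Now have (91|853).
853 ≡ 1 (mod 4), so quadratic reciprocity gives (91|853) = (853|91). Reduce: 853 ≡ 34 (mod 91). Now have (34|91).
Factor out 2: 34 = 2·17. Since 91 ≡ 3 (mod 8), (2|91) = -1. Now have -(17|91).
17 ≡ 1 (mod 4), so quadratic reciprocity gives (17|91) = (91|17). Reduce: 91 ≡ 6 (mod 17). Now have -(6|17).
Factor out 2: 6 = 2·3. Since 17 ≡ 1 (mod 8), (2|17) = +1. Now have -(3|17).
17 ≡ 1 (mod 4), so quadratic reciprocity gives (3|17) = (17|3). Reduce: 17 ≡ 2 (mod 3). Now have -(2|3).
Factor out 2: 2 = 2. Since 3 ≡ 3 (mod 8), (2|3) = -1. Now have (1|3).
(1|3) = 1. Collecting the sign factors: 1.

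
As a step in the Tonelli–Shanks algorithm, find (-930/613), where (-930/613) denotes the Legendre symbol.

Reduce the numerator: -930 ≡ 296 (mod 613), so (-930/613) = (296/613).
Factor out 2: 296 = 2^3·37. Since 613 ≡ 5 (mod 8), (2/613) = -1, and (2/613)^3 = -1. Now have -(37/613).
37 ≡ 1 (mod 4), so quadratic reciprocity gives (37/613) = (613/37). Reduce: 613 ≡ 21 (mod 37). Now have -(21/37).
21 ≡ 1 (mod 4), so quadratic reciprocity gives (21/37) = (37/21). Reduce: 37 ≡ 16 (mod 21). Now have -(16/21).
Factor out 2: 16 = 2^4. Since 21 ≡ 5 (mod 8), (2/21) = -1, and (2/21)^4 = +1. Now have -(1/21).
(1/21) = 1. Collecting the sign factors: -1.

-1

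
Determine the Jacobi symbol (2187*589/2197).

1

By multiplicativity, (2187·589/2197) = (2187/2197)·(589/2197).
First factor (2187/2197):
(2187/2197)
  = (2197/2187)    [QR: 2197 ≡ 1 mod 4, sign kept]
  = (10/2187)    [2197 ≡ 10 mod 2187]
  = -(5/2187)    [2187 ≡ 3 mod 8 ⇒ (2/2187) = -1]
  = -(2187/5)    [QR: 5 ≡ 1 mod 4, sign kept]
  = -(2/5)    [2187 ≡ 2 mod 5]
  = (1/5)    [5 ≡ 5 mod 8 ⇒ (2/5) = -1]
  = 1    [(1/5) = 1]
Second factor (589/2197):
(589/2197)
  = (2197/589)    [QR: 589 ≡ 1 mod 4, sign kept]
  = (430/589)    [2197 ≡ 430 mod 589]
  = -(215/589)    [589 ≡ 5 mod 8 ⇒ (2/589) = -1]
  = -(589/215)    [QR: 589 ≡ 1 mod 4, sign kept]
  = -(159/215)    [589 ≡ 159 mod 215]
  = (215/159)    [QR: both ≡ 3 mod 4, sign flips]
  = (56/159)    [215 ≡ 56 mod 159]
  = (7/159)    [159 ≡ 7 mod 8 ⇒ (2/159)^3 = +1]
  = -(159/7)    [QR: both ≡ 3 mod 4, sign flips]
  = -(5/7)    [159 ≡ 5 mod 7]
  = -(7/5)    [QR: 5 ≡ 1 mod 4, sign kept]
  = -(2/5)    [7 ≡ 2 mod 5]
  = (1/5)    [5 ≡ 5 mod 8 ⇒ (2/5) = -1]
  = 1    [(1/5) = 1]
Product: (1)·(1) = 1.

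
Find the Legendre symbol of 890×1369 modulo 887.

1

By multiplicativity, (890·1369|887) = (890|887)·(1369|887).
First factor (890|887):
Reduce the numerator: 890 ≡ 3 (mod 887), so (890|887) = (3|887).
Both 3 ≡ 3 and 887 ≡ 3 (mod 4), so reciprocity gives (3|887) = -(887|3). Reduce: 887 ≡ 2 (mod 3). Now have -(2|3).
Factor out 2: 2 = 2. Since 3 ≡ 3 (mod 8), (2|3) = -1. Now have (1|3).
(1|3) = 1. Collecting the sign factors: 1.
Second factor (1369|887):
Reduce the numerator: 1369 ≡ 482 (mod 887), so (1369|887) = (482|887).
Factor out 2: 482 = 2·241. Since 887 ≡ 7 (mod 8), (2|887) = +1. Now have (241|887).
241 ≡ 1 (mod 4), so quadratic reciprocity gives (241|887) = (887|241). Reduce: 887 ≡ 164 (mod 241). Now have (164|241).
Factor out 2: 164 = 2^2·41. Since 241 ≡ 1 (mod 8), (2|241) = +1, and (2|241)^2 = +1. Now have (41|241).
41 ≡ 1 (mod 4), so quadratic reciprocity gives (41|241) = (241|41). Reduce: 241 ≡ 36 (mod 41). Now have (36|41).
Factor out 2: 36 = 2^2·9. Since 41 ≡ 1 (mod 8), (2|41) = +1, and (2|41)^2 = +1. Now have (9|41).
9 ≡ 1 (mod 4), so quadratic reciprocity gives (9|41) = (41|9). Reduce: 41 ≡ 5 (mod 9). Now have (5|9).
5 ≡ 1 (mod 4), so quadratic reciprocity gives (5|9) = (9|5). Reduce: 9 ≡ 4 (mod 5). Now have (4|5).
Factor out 2: 4 = 2^2. Since 5 ≡ 5 (mod 8), (2|5) = -1, and (2|5)^2 = +1. Now have (1|5).
(1|5) = 1. Collecting the sign factors: 1.
Product: (1)·(1) = 1.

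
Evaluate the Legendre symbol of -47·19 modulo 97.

-1

By multiplicativity, (-47·19 / 97) = (-47 / 97)·(19 / 97).
First factor (-47 / 97):
(-47 / 97)
  = (50 / 97)    [-47 ≡ 50 mod 97]
  = (25 / 97)    [97 ≡ 1 mod 8 ⇒ (2 / 97) = +1]
  = (97 / 25)    [QR: 25 ≡ 1 mod 4, sign kept]
  = (22 / 25)    [97 ≡ 22 mod 25]
  = (11 / 25)    [25 ≡ 1 mod 8 ⇒ (2 / 25) = +1]
  = (25 / 11)    [QR: 25 ≡ 1 mod 4, sign kept]
  = (3 / 11)    [25 ≡ 3 mod 11]
  = -(11 / 3)    [QR: both ≡ 3 mod 4, sign flips]
  = -(2 / 3)    [11 ≡ 2 mod 3]
  = (1 / 3)    [3 ≡ 3 mod 8 ⇒ (2 / 3) = -1]
  = 1    [(1 / 3) = 1]
Second factor (19 / 97):
(19 / 97)
  = (97 / 19)    [QR: 97 ≡ 1 mod 4, sign kept]
  = (2 / 19)    [97 ≡ 2 mod 19]
  = -(1 / 19)    [19 ≡ 3 mod 8 ⇒ (2 / 19) = -1]
  = -1    [(1 / 19) = 1]
Product: (1)·(-1) = -1.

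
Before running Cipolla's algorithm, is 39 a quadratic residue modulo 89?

(39/89)
  = (89/39)    [QR: 89 ≡ 1 mod 4, sign kept]
  = (11/39)    [89 ≡ 11 mod 39]
  = -(39/11)    [QR: both ≡ 3 mod 4, sign flips]
  = -(6/11)    [39 ≡ 6 mod 11]
  = (3/11)    [11 ≡ 3 mod 8 ⇒ (2/11) = -1]
  = -(11/3)    [QR: both ≡ 3 mod 4, sign flips]
  = -(2/3)    [11 ≡ 2 mod 3]
  = (1/3)    [3 ≡ 3 mod 8 ⇒ (2/3) = -1]
  = 1    [(1/3) = 1]
(39/89) = 1, and 89 is prime, so 39 is a quadratic residue mod 89.

yes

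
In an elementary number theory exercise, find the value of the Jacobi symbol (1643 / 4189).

-1

4189 ≡ 1 (mod 4), so quadratic reciprocity gives (1643 / 4189) = (4189 / 1643). Reduce: 4189 ≡ 903 (mod 1643). Now have (903 / 1643).
Both 903 ≡ 3 and 1643 ≡ 3 (mod 4), so reciprocity gives (903 / 1643) = -(1643 / 903). Reduce: 1643 ≡ 740 (mod 903). Now have -(740 / 903).
Factor out 2: 740 = 2^2·185. Since 903 ≡ 7 (mod 8), (2 / 903) = +1, and (2 / 903)^2 = +1. Now have -(185 / 903).
185 ≡ 1 (mod 4), so quadratic reciprocity gives (185 / 903) = (903 / 185). Reduce: 903 ≡ 163 (mod 185). Now have -(163 / 185).
185 ≡ 1 (mod 4), so quadratic reciprocity gives (163 / 185) = (185 / 163). Reduce: 185 ≡ 22 (mod 163). Now have -(22 / 163).
Factor out 2: 22 = 2·11. Since 163 ≡ 3 (mod 8), (2 / 163) = -1. Now have (11 / 163).
Both 11 ≡ 3 and 163 ≡ 3 (mod 4), so reciprocity gives (11 / 163) = -(163 / 11). Reduce: 163 ≡ 9 (mod 11). Now have -(9 / 11).
9 ≡ 1 (mod 4), so quadratic reciprocity gives (9 / 11) = (11 / 9). Reduce: 11 ≡ 2 (mod 9). Now have -(2 / 9).
Factor out 2: 2 = 2. Since 9 ≡ 1 (mod 8), (2 / 9) = +1. Now have -(1 / 9).
(1 / 9) = 1. Collecting the sign factors: -1.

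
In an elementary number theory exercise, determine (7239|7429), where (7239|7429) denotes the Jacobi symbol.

0

7429 ≡ 1 (mod 4), so quadratic reciprocity gives (7239|7429) = (7429|7239). Reduce: 7429 ≡ 190 (mod 7239). Now have (190|7239).
Factor out 2: 190 = 2·95. Since 7239 ≡ 7 (mod 8), (2|7239) = +1. Now have (95|7239).
Both 95 ≡ 3 and 7239 ≡ 3 (mod 4), so reciprocity gives (95|7239) = -(7239|95). Reduce: 7239 ≡ 19 (mod 95). Now have -(19|95).
Both 19 ≡ 3 and 95 ≡ 3 (mod 4), so reciprocity gives (19|95) = -(95|19). Reduce: 95 ≡ 0 (mod 19). Now have (0|19).
The numerator is now 0 with denominator 19 > 1: the symbol is 0.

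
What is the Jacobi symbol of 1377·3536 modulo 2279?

By multiplicativity, (1377·3536/2279) = (1377/2279)·(3536/2279).
First factor (1377/2279):
1377 ≡ 1 (mod 4), so quadratic reciprocity gives (1377/2279) = (2279/1377). Reduce: 2279 ≡ 902 (mod 1377). Now have (902/1377).
Factor out 2: 902 = 2·451. Since 1377 ≡ 1 (mod 8), (2/1377) = +1. Now have (451/1377).
1377 ≡ 1 (mod 4), so quadratic reciprocity gives (451/1377) = (1377/451). Reduce: 1377 ≡ 24 (mod 451). Now have (24/451).
Factor out 2: 24 = 2^3·3. Since 451 ≡ 3 (mod 8), (2/451) = -1, and (2/451)^3 = -1. Now have -(3/451).
Both 3 ≡ 3 and 451 ≡ 3 (mod 4), so reciprocity gives (3/451) = -(451/3). Reduce: 451 ≡ 1 (mod 3). Now have (1/3).
(1/3) = 1. Collecting the sign factors: 1.
Second factor (3536/2279):
Reduce the numerator: 3536 ≡ 1257 (mod 2279), so (3536/2279) = (1257/2279).
1257 ≡ 1 (mod 4), so quadratic reciprocity gives (1257/2279) = (2279/1257). Reduce: 2279 ≡ 1022 (mod 1257). Now have (1022/1257).
Factor out 2: 1022 = 2·511. Since 1257 ≡ 1 (mod 8), (2/1257) = +1. Now have (511/1257).
1257 ≡ 1 (mod 4), so quadratic reciprocity gives (511/1257) = (1257/511). Reduce: 1257 ≡ 235 (mod 511). Now have (235/511).
Both 235 ≡ 3 and 511 ≡ 3 (mod 4), so reciprocity gives (235/511) = -(511/235). Reduce: 511 ≡ 41 (mod 235). Now have -(41/235).
41 ≡ 1 (mod 4), so quadratic reciprocity gives (41/235) = (235/41). Reduce: 235 ≡ 30 (mod 41). Now have -(30/41).
Factor out 2: 30 = 2·15. Since 41 ≡ 1 (mod 8), (2/41) = +1. Now have -(15/41).
41 ≡ 1 (mod 4), so quadratic reciprocity gives (15/41) = (41/15). Reduce: 41 ≡ 11 (mod 15). Now have -(11/15).
Both 11 ≡ 3 and 15 ≡ 3 (mod 4), so reciprocity gives (11/15) = -(15/11). Reduce: 15 ≡ 4 (mod 11). Now have (4/11).
Factor out 2: 4 = 2^2. Since 11 ≡ 3 (mod 8), (2/11) = -1, and (2/11)^2 = +1. Now have (1/11).
(1/11) = 1. Collecting the sign factors: 1.
Product: (1)·(1) = 1.

1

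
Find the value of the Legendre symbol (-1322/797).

1

Reduce the numerator: -1322 ≡ 272 (mod 797), so (-1322/797) = (272/797).
Factor out 2: 272 = 2^4·17. Since 797 ≡ 5 (mod 8), (2/797) = -1, and (2/797)^4 = +1. Now have (17/797).
17 ≡ 1 (mod 4), so quadratic reciprocity gives (17/797) = (797/17). Reduce: 797 ≡ 15 (mod 17). Now have (15/17).
17 ≡ 1 (mod 4), so quadratic reciprocity gives (15/17) = (17/15). Reduce: 17 ≡ 2 (mod 15). Now have (2/15).
Factor out 2: 2 = 2. Since 15 ≡ 7 (mod 8), (2/15) = +1. Now have (1/15).
(1/15) = 1. Collecting the sign factors: 1.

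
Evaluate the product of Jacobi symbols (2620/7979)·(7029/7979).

By multiplicativity, (2620·7029/7979) = (2620/7979)·(7029/7979).
First factor (2620/7979):
(2620/7979)
  = (655/7979)    [7979 ≡ 3 mod 8 ⇒ (2/7979)^2 = +1]
  = -(7979/655)    [QR: both ≡ 3 mod 4, sign flips]
  = -(119/655)    [7979 ≡ 119 mod 655]
  = (655/119)    [QR: both ≡ 3 mod 4, sign flips]
  = (60/119)    [655 ≡ 60 mod 119]
  = (15/119)    [119 ≡ 7 mod 8 ⇒ (2/119)^2 = +1]
  = -(119/15)    [QR: both ≡ 3 mod 4, sign flips]
  = -(14/15)    [119 ≡ 14 mod 15]
  = -(7/15)    [15 ≡ 7 mod 8 ⇒ (2/15) = +1]
  = (15/7)    [QR: both ≡ 3 mod 4, sign flips]
  = (1/7)    [15 ≡ 1 mod 7]
  = 1    [(1/7) = 1]
Second factor (7029/7979):
(7029/7979)
  = (7979/7029)    [QR: 7029 ≡ 1 mod 4, sign kept]
  = (950/7029)    [7979 ≡ 950 mod 7029]
  = -(475/7029)    [7029 ≡ 5 mod 8 ⇒ (2/7029) = -1]
  = -(7029/475)    [QR: 7029 ≡ 1 mod 4, sign kept]
  = -(379/475)    [7029 ≡ 379 mod 475]
  = (475/379)    [QR: both ≡ 3 mod 4, sign flips]
  = (96/379)    [475 ≡ 96 mod 379]
  = -(3/379)    [379 ≡ 3 mod 8 ⇒ (2/379)^5 = -1]
  = (379/3)    [QR: both ≡ 3 mod 4, sign flips]
  = (1/3)    [379 ≡ 1 mod 3]
  = 1    [(1/3) = 1]
Product: (1)·(1) = 1.

1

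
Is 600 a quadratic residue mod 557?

(600|557)
  = (43|557)    [600 ≡ 43 mod 557]
  = (557|43)    [QR: 557 ≡ 1 mod 4, sign kept]
  = (41|43)    [557 ≡ 41 mod 43]
  = (43|41)    [QR: 41 ≡ 1 mod 4, sign kept]
  = (2|41)    [43 ≡ 2 mod 41]
  = (1|41)    [41 ≡ 1 mod 8 ⇒ (2|41) = +1]
  = 1    [(1|41) = 1]
(600|557) = 1, and 557 is prime, so 600 is a quadratic residue mod 557.

yes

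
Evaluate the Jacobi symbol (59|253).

1

(59|253)
  = (253|59)    [QR: 253 ≡ 1 mod 4, sign kept]
  = (17|59)    [253 ≡ 17 mod 59]
  = (59|17)    [QR: 17 ≡ 1 mod 4, sign kept]
  = (8|17)    [59 ≡ 8 mod 17]
  = (1|17)    [17 ≡ 1 mod 8 ⇒ (2|17)^3 = +1]
  = 1    [(1|17) = 1]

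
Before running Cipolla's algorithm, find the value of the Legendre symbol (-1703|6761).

1

(-1703|6761)
  = (5058|6761)    [-1703 ≡ 5058 mod 6761]
  = (2529|6761)    [6761 ≡ 1 mod 8 ⇒ (2|6761) = +1]
  = (6761|2529)    [QR: 2529 ≡ 1 mod 4, sign kept]
  = (1703|2529)    [6761 ≡ 1703 mod 2529]
  = (2529|1703)    [QR: 2529 ≡ 1 mod 4, sign kept]
  = (826|1703)    [2529 ≡ 826 mod 1703]
  = (413|1703)    [1703 ≡ 7 mod 8 ⇒ (2|1703) = +1]
  = (1703|413)    [QR: 413 ≡ 1 mod 4, sign kept]
  = (51|413)    [1703 ≡ 51 mod 413]
  = (413|51)    [QR: 413 ≡ 1 mod 4, sign kept]
  = (5|51)    [413 ≡ 5 mod 51]
  = (51|5)    [QR: 5 ≡ 1 mod 4, sign kept]
  = (1|5)    [51 ≡ 1 mod 5]
  = 1    [(1|5) = 1]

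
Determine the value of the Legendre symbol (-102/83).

(-102/83)
  = -(102/83)    [83 ≡ 3 mod 4 ⇒ (-1/83) = -1]
  = -(19/83)    [102 ≡ 19 mod 83]
  = (83/19)    [QR: both ≡ 3 mod 4, sign flips]
  = (7/19)    [83 ≡ 7 mod 19]
  = -(19/7)    [QR: both ≡ 3 mod 4, sign flips]
  = -(5/7)    [19 ≡ 5 mod 7]
  = -(7/5)    [QR: 5 ≡ 1 mod 4, sign kept]
  = -(2/5)    [7 ≡ 2 mod 5]
  = (1/5)    [5 ≡ 5 mod 8 ⇒ (2/5) = -1]
  = 1    [(1/5) = 1]

1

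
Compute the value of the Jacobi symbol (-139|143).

1

Reduce the numerator: -139 ≡ 4 (mod 143), so (-139|143) = (4|143).
Factor out 2: 4 = 2^2. Since 143 ≡ 7 (mod 8), (2|143) = +1, and (2|143)^2 = +1. Now have (1|143).
(1|143) = 1. Collecting the sign factors: 1.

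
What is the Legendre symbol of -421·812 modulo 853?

1

By multiplicativity, (-421·812|853) = (-421|853)·(812|853).
First factor (-421|853):
Reduce the numerator: -421 ≡ 432 (mod 853), so (-421|853) = (432|853).
Factor out 2: 432 = 2^4·27. Since 853 ≡ 5 (mod 8), (2|853) = -1, and (2|853)^4 = +1. Now have (27|853).
853 ≡ 1 (mod 4), so quadratic reciprocity gives (27|853) = (853|27). Reduce: 853 ≡ 16 (mod 27). Now have (16|27).
Factor out 2: 16 = 2^4. Since 27 ≡ 3 (mod 8), (2|27) = -1, and (2|27)^4 = +1. Now have (1|27).
(1|27) = 1. Collecting the sign factors: 1.
Second factor (812|853):
Factor out 2: 812 = 2^2·203. Since 853 ≡ 5 (mod 8), (2|853) = -1, and (2|853)^2 = +1. Now have (203|853).
853 ≡ 1 (mod 4), so quadratic reciprocity gives (203|853) = (853|203). Reduce: 853 ≡ 41 (mod 203). Now have (41|203).
41 ≡ 1 (mod 4), so quadratic reciprocity gives (41|203) = (203|41). Reduce: 203 ≡ 39 (mod 41). Now have (39|41).
41 ≡ 1 (mod 4), so quadratic reciprocity gives (39|41) = (41|39). Reduce: 41 ≡ 2 (mod 39). Now have (2|39).
Factor out 2: 2 = 2. Since 39 ≡ 7 (mod 8), (2|39) = +1. Now have (1|39).
(1|39) = 1. Collecting the sign factors: 1.
Product: (1)·(1) = 1.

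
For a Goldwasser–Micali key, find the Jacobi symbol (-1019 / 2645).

1

(-1019 / 2645)
  = (1626 / 2645)    [-1019 ≡ 1626 mod 2645]
  = -(813 / 2645)    [2645 ≡ 5 mod 8 ⇒ (2 / 2645) = -1]
  = -(2645 / 813)    [QR: 813 ≡ 1 mod 4, sign kept]
  = -(206 / 813)    [2645 ≡ 206 mod 813]
  = (103 / 813)    [813 ≡ 5 mod 8 ⇒ (2 / 813) = -1]
  = (813 / 103)    [QR: 813 ≡ 1 mod 4, sign kept]
  = (92 / 103)    [813 ≡ 92 mod 103]
  = (23 / 103)    [103 ≡ 7 mod 8 ⇒ (2 / 103)^2 = +1]
  = -(103 / 23)    [QR: both ≡ 3 mod 4, sign flips]
  = -(11 / 23)    [103 ≡ 11 mod 23]
  = (23 / 11)    [QR: both ≡ 3 mod 4, sign flips]
  = (1 / 11)    [23 ≡ 1 mod 11]
  = 1    [(1 / 11) = 1]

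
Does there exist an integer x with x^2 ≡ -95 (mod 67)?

yes

(-95/67)
  = (39/67)    [-95 ≡ 39 mod 67]
  = -(67/39)    [QR: both ≡ 3 mod 4, sign flips]
  = -(28/39)    [67 ≡ 28 mod 39]
  = -(7/39)    [39 ≡ 7 mod 8 ⇒ (2/39)^2 = +1]
  = (39/7)    [QR: both ≡ 3 mod 4, sign flips]
  = (4/7)    [39 ≡ 4 mod 7]
  = (1/7)    [7 ≡ 7 mod 8 ⇒ (2/7)^2 = +1]
  = 1    [(1/7) = 1]
(-95/67) = 1, and 67 is prime, so -95 is a quadratic residue mod 67.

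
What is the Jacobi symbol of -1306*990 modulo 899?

By multiplicativity, (-1306·990|899) = (-1306|899)·(990|899).
First factor (-1306|899):
(-1306|899)
  = (492|899)    [-1306 ≡ 492 mod 899]
  = (123|899)    [899 ≡ 3 mod 8 ⇒ (2|899)^2 = +1]
  = -(899|123)    [QR: both ≡ 3 mod 4, sign flips]
  = -(38|123)    [899 ≡ 38 mod 123]
  = (19|123)    [123 ≡ 3 mod 8 ⇒ (2|123) = -1]
  = -(123|19)    [QR: both ≡ 3 mod 4, sign flips]
  = -(9|19)    [123 ≡ 9 mod 19]
  = -(19|9)    [QR: 9 ≡ 1 mod 4, sign kept]
  = -(1|9)    [19 ≡ 1 mod 9]
  = -1    [(1|9) = 1]
Second factor (990|899):
(990|899)
  = (91|899)    [990 ≡ 91 mod 899]
  = -(899|91)    [QR: both ≡ 3 mod 4, sign flips]
  = -(80|91)    [899 ≡ 80 mod 91]
  = -(5|91)    [91 ≡ 3 mod 8 ⇒ (2|91)^4 = +1]
  = -(91|5)    [QR: 5 ≡ 1 mod 4, sign kept]
  = -(1|5)    [91 ≡ 1 mod 5]
  = -1    [(1|5) = 1]
Product: (-1)·(-1) = 1.

1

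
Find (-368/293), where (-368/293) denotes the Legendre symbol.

(-368/293)
  = (368/293)    [293 ≡ 1 mod 4 ⇒ (-1/293) = +1]
  = (75/293)    [368 ≡ 75 mod 293]
  = (293/75)    [QR: 293 ≡ 1 mod 4, sign kept]
  = (68/75)    [293 ≡ 68 mod 75]
  = (17/75)    [75 ≡ 3 mod 8 ⇒ (2/75)^2 = +1]
  = (75/17)    [QR: 17 ≡ 1 mod 4, sign kept]
  = (7/17)    [75 ≡ 7 mod 17]
  = (17/7)    [QR: 17 ≡ 1 mod 4, sign kept]
  = (3/7)    [17 ≡ 3 mod 7]
  = -(7/3)    [QR: both ≡ 3 mod 4, sign flips]
  = -(1/3)    [7 ≡ 1 mod 3]
  = -1    [(1/3) = 1]

-1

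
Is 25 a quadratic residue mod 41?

(25|41)
  = (41|25)    [QR: 25 ≡ 1 mod 4, sign kept]
  = (16|25)    [41 ≡ 16 mod 25]
  = (1|25)    [25 ≡ 1 mod 8 ⇒ (2|25)^4 = +1]
  = 1    [(1|25) = 1]
The Legendre symbol is 1, so x^2 ≡ 25 (mod 41) has solution.

yes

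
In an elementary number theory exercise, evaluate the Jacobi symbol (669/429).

Reduce the numerator: 669 ≡ 240 (mod 429), so (669/429) = (240/429).
Factor out 2: 240 = 2^4·15. Since 429 ≡ 5 (mod 8), (2/429) = -1, and (2/429)^4 = +1. Now have (15/429).
429 ≡ 1 (mod 4), so quadratic reciprocity gives (15/429) = (429/15). Reduce: 429 ≡ 9 (mod 15). Now have (9/15).
9 ≡ 1 (mod 4), so quadratic reciprocity gives (9/15) = (15/9). Reduce: 15 ≡ 6 (mod 9). Now have (6/9).
Factor out 2: 6 = 2·3. Since 9 ≡ 1 (mod 8), (2/9) = +1. Now have (3/9).
9 ≡ 1 (mod 4), so quadratic reciprocity gives (3/9) = (9/3). Reduce: 9 ≡ 0 (mod 3). Now have (0/3).
The numerator is now 0 with denominator 3 > 1: the symbol is 0.

0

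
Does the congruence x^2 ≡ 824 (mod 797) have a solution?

Reduce the numerator: 824 ≡ 27 (mod 797), so (824|797) = (27|797).
797 ≡ 1 (mod 4), so quadratic reciprocity gives (27|797) = (797|27). Reduce: 797 ≡ 14 (mod 27). Now have (14|27).
Factor out 2: 14 = 2·7. Since 27 ≡ 3 (mod 8), (2|27) = -1. Now have -(7|27).
Both 7 ≡ 3 and 27 ≡ 3 (mod 4), so reciprocity gives (7|27) = -(27|7). Reduce: 27 ≡ 6 (mod 7). Now have (6|7).
Factor out 2: 6 = 2·3. Since 7 ≡ 7 (mod 8), (2|7) = +1. Now have (3|7).
Both 3 ≡ 3 and 7 ≡ 3 (mod 4), so reciprocity gives (3|7) = -(7|3). Reduce: 7 ≡ 1 (mod 3). Now have -(1|3).
(1|3) = 1. Collecting the sign factors: -1.
(824|797) = -1, and 797 is prime, so 824 is not a quadratic residue mod 797.

no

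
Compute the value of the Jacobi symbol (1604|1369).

1

(1604|1369)
  = (235|1369)    [1604 ≡ 235 mod 1369]
  = (1369|235)    [QR: 1369 ≡ 1 mod 4, sign kept]
  = (194|235)    [1369 ≡ 194 mod 235]
  = -(97|235)    [235 ≡ 3 mod 8 ⇒ (2|235) = -1]
  = -(235|97)    [QR: 97 ≡ 1 mod 4, sign kept]
  = -(41|97)    [235 ≡ 41 mod 97]
  = -(97|41)    [QR: 41 ≡ 1 mod 4, sign kept]
  = -(15|41)    [97 ≡ 15 mod 41]
  = -(41|15)    [QR: 41 ≡ 1 mod 4, sign kept]
  = -(11|15)    [41 ≡ 11 mod 15]
  = (15|11)    [QR: both ≡ 3 mod 4, sign flips]
  = (4|11)    [15 ≡ 4 mod 11]
  = (1|11)    [11 ≡ 3 mod 8 ⇒ (2|11)^2 = +1]
  = 1    [(1|11) = 1]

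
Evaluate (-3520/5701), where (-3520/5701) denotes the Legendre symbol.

1

Pull out -1: (-3520/5701) = (-1/5701)·(3520/5701). Since 5701 ≡ 1 (mod 4), (-1/5701) = +1. Now have (3520/5701).
Factor out 2: 3520 = 2^6·55. Since 5701 ≡ 5 (mod 8), (2/5701) = -1, and (2/5701)^6 = +1. Now have (55/5701).
5701 ≡ 1 (mod 4), so quadratic reciprocity gives (55/5701) = (5701/55). Reduce: 5701 ≡ 36 (mod 55). Now have (36/55).
Factor out 2: 36 = 2^2·9. Since 55 ≡ 7 (mod 8), (2/55) = +1, and (2/55)^2 = +1. Now have (9/55).
9 ≡ 1 (mod 4), so quadratic reciprocity gives (9/55) = (55/9). Reduce: 55 ≡ 1 (mod 9). Now have (1/9).
(1/9) = 1. Collecting the sign factors: 1.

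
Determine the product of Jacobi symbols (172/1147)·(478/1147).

-1

By multiplicativity, (172·478/1147) = (172/1147)·(478/1147).
First factor (172/1147):
(172/1147)
  = (43/1147)    [1147 ≡ 3 mod 8 ⇒ (2/1147)^2 = +1]
  = -(1147/43)    [QR: both ≡ 3 mod 4, sign flips]
  = -(29/43)    [1147 ≡ 29 mod 43]
  = -(43/29)    [QR: 29 ≡ 1 mod 4, sign kept]
  = -(14/29)    [43 ≡ 14 mod 29]
  = (7/29)    [29 ≡ 5 mod 8 ⇒ (2/29) = -1]
  = (29/7)    [QR: 29 ≡ 1 mod 4, sign kept]
  = (1/7)    [29 ≡ 1 mod 7]
  = 1    [(1/7) = 1]
Second factor (478/1147):
(478/1147)
  = -(239/1147)    [1147 ≡ 3 mod 8 ⇒ (2/1147) = -1]
  = (1147/239)    [QR: both ≡ 3 mod 4, sign flips]
  = (191/239)    [1147 ≡ 191 mod 239]
  = -(239/191)    [QR: both ≡ 3 mod 4, sign flips]
  = -(48/191)    [239 ≡ 48 mod 191]
  = -(3/191)    [191 ≡ 7 mod 8 ⇒ (2/191)^4 = +1]
  = (191/3)    [QR: both ≡ 3 mod 4, sign flips]
  = (2/3)    [191 ≡ 2 mod 3]
  = -(1/3)    [3 ≡ 3 mod 8 ⇒ (2/3) = -1]
  = -1    [(1/3) = 1]
Product: (1)·(-1) = -1.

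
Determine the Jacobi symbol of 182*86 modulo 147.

0

By multiplicativity, (182·86|147) = (182|147)·(86|147).
First factor (182|147):
Reduce the numerator: 182 ≡ 35 (mod 147), so (182|147) = (35|147).
Both 35 ≡ 3 and 147 ≡ 3 (mod 4), so reciprocity gives (35|147) = -(147|35). Reduce: 147 ≡ 7 (mod 35). Now have -(7|35).
Both 7 ≡ 3 and 35 ≡ 3 (mod 4), so reciprocity gives (7|35) = -(35|7). Reduce: 35 ≡ 0 (mod 7). Now have (0|7).
The numerator is now 0 with denominator 7 > 1: the symbol is 0.
Second factor (86|147):
Factor out 2: 86 = 2·43. Since 147 ≡ 3 (mod 8), (2|147) = -1. Now have -(43|147).
Both 43 ≡ 3 and 147 ≡ 3 (mod 4), so reciprocity gives (43|147) = -(147|43). Reduce: 147 ≡ 18 (mod 43). Now have (18|43).
Factor out 2: 18 = 2·9. Since 43 ≡ 3 (mod 8), (2|43) = -1. Now have -(9|43).
9 ≡ 1 (mod 4), so quadratic reciprocity gives (9|43) = (43|9). Reduce: 43 ≡ 7 (mod 9). Now have -(7|9).
9 ≡ 1 (mod 4), so quadratic reciprocity gives (7|9) = (9|7). Reduce: 9 ≡ 2 (mod 7). Now have -(2|7).
Factor out 2: 2 = 2. Since 7 ≡ 7 (mod 8), (2|7) = +1. Now have -(1|7).
(1|7) = 1. Collecting the sign factors: -1.
Product: (0)·(-1) = 0.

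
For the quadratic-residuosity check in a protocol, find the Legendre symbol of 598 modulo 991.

-1

Factor out 2: 598 = 2·299. Since 991 ≡ 7 (mod 8), (2|991) = +1. Now have (299|991).
Both 299 ≡ 3 and 991 ≡ 3 (mod 4), so reciprocity gives (299|991) = -(991|299). Reduce: 991 ≡ 94 (mod 299). Now have -(94|299).
Factor out 2: 94 = 2·47. Since 299 ≡ 3 (mod 8), (2|299) = -1. Now have (47|299).
Both 47 ≡ 3 and 299 ≡ 3 (mod 4), so reciprocity gives (47|299) = -(299|47). Reduce: 299 ≡ 17 (mod 47). Now have -(17|47).
17 ≡ 1 (mod 4), so quadratic reciprocity gives (17|47) = (47|17). Reduce: 47 ≡ 13 (mod 17). Now have -(13|17).
13 ≡ 1 (mod 4), so quadratic reciprocity gives (13|17) = (17|13). Reduce: 17 ≡ 4 (mod 13). Now have -(4|13).
Factor out 2: 4 = 2^2. Since 13 ≡ 5 (mod 8), (2|13) = -1, and (2|13)^2 = +1. Now have -(1|13).
(1|13) = 1. Collecting the sign factors: -1.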